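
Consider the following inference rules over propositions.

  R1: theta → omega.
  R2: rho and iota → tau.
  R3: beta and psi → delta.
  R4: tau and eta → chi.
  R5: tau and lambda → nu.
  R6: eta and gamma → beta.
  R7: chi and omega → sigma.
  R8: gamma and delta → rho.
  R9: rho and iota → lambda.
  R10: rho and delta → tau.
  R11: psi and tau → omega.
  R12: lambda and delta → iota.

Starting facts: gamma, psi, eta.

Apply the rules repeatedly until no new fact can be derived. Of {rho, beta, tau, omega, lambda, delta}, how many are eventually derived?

5

eta and gamma hold, so beta follows (R6).
From beta and psi, R3 gives delta.
gamma and delta hold, so rho follows (R8).
rho and delta hold, so tau follows (R10).
From psi and tau, R11 gives omega.
rho: reached.
beta: reached.
tau: reached.
omega: reached.
lambda would need rho and iota (R9), but iota is never established.
delta: reached.
Reached: rho, beta, tau, omega, and delta — 5 of the 6.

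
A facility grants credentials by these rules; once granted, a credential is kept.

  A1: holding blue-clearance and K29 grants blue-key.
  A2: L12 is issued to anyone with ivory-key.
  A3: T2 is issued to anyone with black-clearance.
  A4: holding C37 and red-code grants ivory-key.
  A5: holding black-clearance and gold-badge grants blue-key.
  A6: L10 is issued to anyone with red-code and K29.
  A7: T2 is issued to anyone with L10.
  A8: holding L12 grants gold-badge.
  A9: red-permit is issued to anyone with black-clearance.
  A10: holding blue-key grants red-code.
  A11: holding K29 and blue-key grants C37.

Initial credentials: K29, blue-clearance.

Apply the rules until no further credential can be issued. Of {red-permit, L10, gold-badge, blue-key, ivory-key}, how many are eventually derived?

Holding blue-clearance and K29 grants blue-key (A1).
Holding blue-key grants red-code (A10).
Holding K29 and blue-key grants C37 (A11).
Holding red-code and K29 grants L10 (A6).
Holding C37 and red-code grants ivory-key (A4).
Holding ivory-key grants L12 (A2).
Holding L12 grants gold-badge (A8).
red-permit would need black-clearance (A9), but black-clearance is never granted.
L10: reached.
gold-badge: reached.
blue-key: reached.
ivory-key: reached.
Reached: L10, gold-badge, blue-key, and ivory-key — 4 of the 5.

4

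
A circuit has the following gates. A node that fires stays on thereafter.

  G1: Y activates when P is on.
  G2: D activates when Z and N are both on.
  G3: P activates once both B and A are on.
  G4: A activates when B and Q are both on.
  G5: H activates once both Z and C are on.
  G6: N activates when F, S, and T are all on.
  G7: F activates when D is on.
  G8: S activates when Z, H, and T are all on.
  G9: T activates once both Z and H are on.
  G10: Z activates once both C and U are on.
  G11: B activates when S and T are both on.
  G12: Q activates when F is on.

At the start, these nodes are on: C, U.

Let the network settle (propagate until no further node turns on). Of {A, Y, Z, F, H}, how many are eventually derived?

2

C and U are on, so Z activates (G10).
G5: Z and C on → H on.
A would need B and Q (G4), but Q never turns on.
Y would need P (G1), but P never turns on.
Z: reached.
F would need D (G7), but D never turns on.
H: reached.
Reached: Z and H — 2 of the 5.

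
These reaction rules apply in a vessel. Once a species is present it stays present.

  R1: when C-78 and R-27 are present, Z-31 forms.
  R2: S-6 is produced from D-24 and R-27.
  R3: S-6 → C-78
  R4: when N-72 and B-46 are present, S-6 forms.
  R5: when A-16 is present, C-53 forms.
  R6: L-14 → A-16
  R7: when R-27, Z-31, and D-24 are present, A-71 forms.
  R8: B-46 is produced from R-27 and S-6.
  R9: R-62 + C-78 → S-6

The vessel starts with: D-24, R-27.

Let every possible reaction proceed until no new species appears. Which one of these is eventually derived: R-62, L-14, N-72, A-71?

D-24 and R-27 present → S-6 forms (R2).
S-6 present → C-78 forms (R3).
C-78 and R-27 present → Z-31 forms (R1).
R-27, Z-31, and D-24 present → A-71 forms (R7).
No rule produces L-14, and it is not given. No rule produces N-72, and it is not given. No rule produces R-62, and it is not given.

A-71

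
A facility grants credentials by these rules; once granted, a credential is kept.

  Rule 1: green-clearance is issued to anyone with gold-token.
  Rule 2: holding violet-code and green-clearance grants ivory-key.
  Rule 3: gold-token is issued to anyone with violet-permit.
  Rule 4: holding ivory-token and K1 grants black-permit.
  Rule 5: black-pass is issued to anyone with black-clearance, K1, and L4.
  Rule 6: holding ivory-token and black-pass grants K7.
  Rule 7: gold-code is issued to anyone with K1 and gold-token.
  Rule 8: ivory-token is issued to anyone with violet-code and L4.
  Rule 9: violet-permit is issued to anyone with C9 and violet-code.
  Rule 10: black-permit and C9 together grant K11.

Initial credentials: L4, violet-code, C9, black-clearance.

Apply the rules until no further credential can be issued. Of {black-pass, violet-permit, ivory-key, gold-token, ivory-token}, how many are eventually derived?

Holding C9 and violet-code grants violet-permit (Rule 9).
Holding violet-code and L4 grants ivory-token (Rule 8).
Holding violet-permit grants gold-token (Rule 3).
Holding gold-token grants green-clearance (Rule 1).
Holding violet-code and green-clearance grants ivory-key (Rule 2).
black-pass would need black-clearance, K1, and L4 (Rule 5), but K1 is never granted.
violet-permit: reached.
ivory-key: reached.
gold-token: reached.
ivory-token: reached.
Reached: violet-permit, ivory-key, gold-token, and ivory-token — 4 of the 5.

4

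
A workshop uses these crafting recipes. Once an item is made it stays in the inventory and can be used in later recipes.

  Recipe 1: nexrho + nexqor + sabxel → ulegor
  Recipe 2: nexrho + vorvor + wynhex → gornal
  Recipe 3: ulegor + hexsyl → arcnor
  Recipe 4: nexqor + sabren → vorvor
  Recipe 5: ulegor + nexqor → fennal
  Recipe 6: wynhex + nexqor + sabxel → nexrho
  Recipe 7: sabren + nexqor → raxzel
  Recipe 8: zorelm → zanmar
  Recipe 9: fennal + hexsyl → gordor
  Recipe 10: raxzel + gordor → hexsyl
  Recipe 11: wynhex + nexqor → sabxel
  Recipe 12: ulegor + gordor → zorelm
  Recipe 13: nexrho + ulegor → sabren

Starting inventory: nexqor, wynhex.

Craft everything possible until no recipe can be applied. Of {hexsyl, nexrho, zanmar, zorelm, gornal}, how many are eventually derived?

Using Recipe 11, wynhex and nexqor make sabxel.
wynhex + nexqor + sabxel → nexrho (Recipe 6).
Using Recipe 1, nexrho, nexqor, and sabxel make ulegor.
Using Recipe 13, nexrho and ulegor make sabren.
Using Recipe 4, nexqor and sabren make vorvor.
Using Recipe 2, nexrho, vorvor, and wynhex make gornal.
hexsyl would need raxzel and gordor (Recipe 10), but gordor is never obtained.
nexrho: reached.
zanmar would need zorelm (Recipe 8), but zorelm is never obtained.
zorelm would need ulegor and gordor (Recipe 12), but gordor is never obtained.
gornal: reached.
Reached: nexrho and gornal — 2 of the 5.

2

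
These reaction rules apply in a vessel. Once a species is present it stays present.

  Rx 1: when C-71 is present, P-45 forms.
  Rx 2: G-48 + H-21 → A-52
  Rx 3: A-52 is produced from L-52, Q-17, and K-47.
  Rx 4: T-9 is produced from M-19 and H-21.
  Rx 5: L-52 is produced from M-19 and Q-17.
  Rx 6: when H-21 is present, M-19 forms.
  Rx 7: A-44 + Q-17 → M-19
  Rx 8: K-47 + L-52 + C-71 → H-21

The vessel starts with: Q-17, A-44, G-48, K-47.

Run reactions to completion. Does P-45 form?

No

P-45 would need C-71 (Rx 1), but C-71 never forms.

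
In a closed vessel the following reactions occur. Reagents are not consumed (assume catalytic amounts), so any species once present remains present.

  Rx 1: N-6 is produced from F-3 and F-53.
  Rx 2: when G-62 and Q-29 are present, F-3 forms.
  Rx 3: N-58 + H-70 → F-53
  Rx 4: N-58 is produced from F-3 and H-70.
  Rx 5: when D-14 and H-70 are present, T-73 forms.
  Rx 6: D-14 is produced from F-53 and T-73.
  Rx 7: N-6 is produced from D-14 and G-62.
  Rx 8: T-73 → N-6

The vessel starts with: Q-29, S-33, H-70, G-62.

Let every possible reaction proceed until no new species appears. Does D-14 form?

D-14 would need F-53 and T-73 (Rx 6), but T-73 never forms.

No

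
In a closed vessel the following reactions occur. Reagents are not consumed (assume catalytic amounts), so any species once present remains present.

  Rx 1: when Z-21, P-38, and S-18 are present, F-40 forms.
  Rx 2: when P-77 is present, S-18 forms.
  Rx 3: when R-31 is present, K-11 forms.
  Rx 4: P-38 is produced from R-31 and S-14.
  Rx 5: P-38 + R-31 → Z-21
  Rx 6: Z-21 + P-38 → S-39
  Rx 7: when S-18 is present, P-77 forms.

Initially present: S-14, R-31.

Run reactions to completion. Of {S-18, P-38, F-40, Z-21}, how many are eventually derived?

R-31 and S-14 present → P-38 forms (Rx 4).
P-38 and R-31 present → Z-21 forms (Rx 5).
S-18 would need P-77 (Rx 2), but P-77 never forms.
P-38: reached.
F-40 would need Z-21, P-38, and S-18 (Rx 1), but S-18 never forms.
Z-21: reached.
Reached: P-38 and Z-21 — 2 of the 4.

2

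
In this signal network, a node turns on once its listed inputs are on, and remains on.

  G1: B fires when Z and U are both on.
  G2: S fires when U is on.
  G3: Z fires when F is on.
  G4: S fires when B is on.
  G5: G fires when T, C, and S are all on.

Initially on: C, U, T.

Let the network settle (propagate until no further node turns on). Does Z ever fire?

No

Z would need F (G3), but F never turns on.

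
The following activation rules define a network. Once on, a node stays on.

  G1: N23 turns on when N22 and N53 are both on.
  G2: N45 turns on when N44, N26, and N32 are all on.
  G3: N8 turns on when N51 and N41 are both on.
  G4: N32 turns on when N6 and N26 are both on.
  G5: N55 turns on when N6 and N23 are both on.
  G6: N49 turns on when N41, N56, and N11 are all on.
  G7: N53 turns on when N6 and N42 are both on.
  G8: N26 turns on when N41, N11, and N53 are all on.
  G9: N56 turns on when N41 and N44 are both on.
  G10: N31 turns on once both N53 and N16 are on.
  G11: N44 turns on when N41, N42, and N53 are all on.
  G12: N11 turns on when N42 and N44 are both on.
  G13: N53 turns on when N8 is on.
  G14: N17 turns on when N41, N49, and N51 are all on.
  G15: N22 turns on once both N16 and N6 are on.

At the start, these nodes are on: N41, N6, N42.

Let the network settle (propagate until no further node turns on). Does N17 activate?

N17 would need N41, N49, and N51 (G14), but N51 never turns on.

No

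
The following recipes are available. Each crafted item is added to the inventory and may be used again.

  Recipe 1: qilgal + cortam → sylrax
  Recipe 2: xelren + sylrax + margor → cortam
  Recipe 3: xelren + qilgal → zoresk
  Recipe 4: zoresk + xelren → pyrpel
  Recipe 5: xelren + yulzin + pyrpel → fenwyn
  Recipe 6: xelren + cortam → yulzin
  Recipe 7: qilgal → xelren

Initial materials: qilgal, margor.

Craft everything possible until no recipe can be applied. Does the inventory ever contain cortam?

No

cortam would need xelren, sylrax, and margor (Recipe 2), but sylrax is never obtained.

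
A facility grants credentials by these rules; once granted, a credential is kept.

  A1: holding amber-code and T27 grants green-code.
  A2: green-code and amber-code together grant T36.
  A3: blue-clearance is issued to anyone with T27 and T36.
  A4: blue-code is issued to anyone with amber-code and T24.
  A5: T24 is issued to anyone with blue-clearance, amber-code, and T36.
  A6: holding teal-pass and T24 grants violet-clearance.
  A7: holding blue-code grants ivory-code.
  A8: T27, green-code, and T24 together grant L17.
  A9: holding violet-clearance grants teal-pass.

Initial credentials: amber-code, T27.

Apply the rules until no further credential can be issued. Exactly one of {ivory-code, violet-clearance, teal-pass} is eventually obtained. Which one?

ivory-code

Holding amber-code and T27 grants green-code (A1).
Holding green-code and amber-code grants T36 (A2).
Holding T27 and T36 grants blue-clearance (A3).
Holding blue-clearance, amber-code, and T36 grants T24 (A5).
Holding amber-code and T24 grants blue-code (A4).
Holding blue-code grants ivory-code (A7).
teal-pass would need violet-clearance (A9), but violet-clearance is never granted. violet-clearance would need teal-pass and T24 (A6), but teal-pass is never granted.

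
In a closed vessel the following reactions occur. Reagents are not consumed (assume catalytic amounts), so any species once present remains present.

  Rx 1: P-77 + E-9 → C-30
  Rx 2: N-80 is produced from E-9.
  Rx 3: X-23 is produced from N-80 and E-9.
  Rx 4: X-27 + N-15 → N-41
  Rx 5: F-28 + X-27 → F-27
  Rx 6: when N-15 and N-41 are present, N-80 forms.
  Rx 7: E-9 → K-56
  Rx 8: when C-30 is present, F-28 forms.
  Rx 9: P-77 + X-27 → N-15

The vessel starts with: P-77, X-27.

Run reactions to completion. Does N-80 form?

Yes

P-77 and X-27 present → N-15 forms (Rx 9).
X-27 and N-15 present → N-41 forms (Rx 4).
N-15 and N-41 present → N-80 forms (Rx 6).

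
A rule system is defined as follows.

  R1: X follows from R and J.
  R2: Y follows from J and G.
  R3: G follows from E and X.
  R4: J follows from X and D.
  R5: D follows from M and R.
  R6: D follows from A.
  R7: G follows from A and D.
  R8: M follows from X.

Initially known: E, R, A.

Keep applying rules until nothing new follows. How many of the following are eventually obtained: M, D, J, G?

2

A holds, so D follows (R6).
From A and D, R7 gives G.
M would need X (R8), but X is never established.
D: reached.
J would need X and D (R4), but X is never established.
G: reached.
Reached: D and G — 2 of the 4.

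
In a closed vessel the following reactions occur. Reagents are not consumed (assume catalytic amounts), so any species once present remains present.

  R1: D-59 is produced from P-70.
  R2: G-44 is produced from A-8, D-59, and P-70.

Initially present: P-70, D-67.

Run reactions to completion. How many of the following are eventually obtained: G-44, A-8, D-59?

P-70 present → D-59 forms (R1).
G-44 would need A-8, D-59, and P-70 (R2), but A-8 never forms.
No rule produces A-8, and it is not given.
D-59: reached.
Reached: D-59 — 1 of the 3.

1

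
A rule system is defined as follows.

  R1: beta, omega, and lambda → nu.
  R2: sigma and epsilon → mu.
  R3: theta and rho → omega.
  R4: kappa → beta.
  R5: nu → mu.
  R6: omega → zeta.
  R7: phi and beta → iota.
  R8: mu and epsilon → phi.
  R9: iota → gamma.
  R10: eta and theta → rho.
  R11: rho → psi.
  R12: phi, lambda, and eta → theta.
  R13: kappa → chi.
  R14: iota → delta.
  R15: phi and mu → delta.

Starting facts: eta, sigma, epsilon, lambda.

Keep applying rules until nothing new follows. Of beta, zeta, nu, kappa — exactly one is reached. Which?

From sigma and epsilon, R2 gives mu.
mu and epsilon hold, so phi follows (R8).
phi, lambda, and eta hold, so theta follows (R12).
From eta and theta, R10 gives rho.
theta and rho hold, so omega follows (R3).
omega holds, so zeta follows (R6).
beta would need kappa (R4), but kappa is never established. No rule produces kappa, and it is not given. nu would need beta, omega, and lambda (R1), but beta is never established.

zeta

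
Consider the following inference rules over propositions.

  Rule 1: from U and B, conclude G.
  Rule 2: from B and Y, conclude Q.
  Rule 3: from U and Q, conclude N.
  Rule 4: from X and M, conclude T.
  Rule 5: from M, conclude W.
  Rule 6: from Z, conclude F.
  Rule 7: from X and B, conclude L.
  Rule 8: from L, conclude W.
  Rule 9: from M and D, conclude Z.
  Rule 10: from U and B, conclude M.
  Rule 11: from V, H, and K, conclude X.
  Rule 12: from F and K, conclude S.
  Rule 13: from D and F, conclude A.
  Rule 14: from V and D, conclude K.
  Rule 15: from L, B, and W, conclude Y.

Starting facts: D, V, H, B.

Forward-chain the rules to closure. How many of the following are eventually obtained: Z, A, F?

Z would need M and D (Rule 9), but M is never established.
A would need D and F (Rule 13), but F is never established.
F would need Z (Rule 6), but Z is never established.
None of the 3 are reached.

0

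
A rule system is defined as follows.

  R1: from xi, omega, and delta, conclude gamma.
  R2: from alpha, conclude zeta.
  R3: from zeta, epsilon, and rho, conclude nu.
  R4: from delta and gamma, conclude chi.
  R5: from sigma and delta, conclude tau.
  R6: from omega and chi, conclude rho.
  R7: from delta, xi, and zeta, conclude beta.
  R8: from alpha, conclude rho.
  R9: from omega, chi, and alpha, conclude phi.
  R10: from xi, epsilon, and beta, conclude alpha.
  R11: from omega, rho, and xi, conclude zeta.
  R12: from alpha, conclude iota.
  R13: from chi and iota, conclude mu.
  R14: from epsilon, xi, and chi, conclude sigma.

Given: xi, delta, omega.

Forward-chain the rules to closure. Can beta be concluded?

Yes

xi, omega, and delta hold, so gamma follows (R1).
From delta and gamma, R4 gives chi.
omega and chi hold, so rho follows (R6).
From omega, rho, and xi, R11 gives zeta.
From delta, xi, and zeta, R7 gives beta.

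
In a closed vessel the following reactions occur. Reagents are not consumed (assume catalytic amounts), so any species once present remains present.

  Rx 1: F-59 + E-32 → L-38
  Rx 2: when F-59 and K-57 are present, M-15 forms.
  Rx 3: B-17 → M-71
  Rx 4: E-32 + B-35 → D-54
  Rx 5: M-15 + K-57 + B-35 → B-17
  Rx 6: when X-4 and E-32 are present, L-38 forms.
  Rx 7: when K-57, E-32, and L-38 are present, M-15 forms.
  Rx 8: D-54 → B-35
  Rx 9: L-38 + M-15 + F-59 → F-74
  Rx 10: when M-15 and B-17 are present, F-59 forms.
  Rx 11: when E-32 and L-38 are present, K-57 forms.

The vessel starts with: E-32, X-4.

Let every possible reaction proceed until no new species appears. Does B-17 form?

No

B-17 would need M-15, K-57, and B-35 (Rx 5), but B-35 never forms.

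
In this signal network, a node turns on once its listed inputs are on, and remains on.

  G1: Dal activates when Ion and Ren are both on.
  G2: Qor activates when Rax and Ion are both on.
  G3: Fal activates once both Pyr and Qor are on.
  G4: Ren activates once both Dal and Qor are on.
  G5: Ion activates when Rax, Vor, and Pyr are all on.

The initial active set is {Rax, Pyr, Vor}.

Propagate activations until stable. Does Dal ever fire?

No

Dal would need Ion and Ren (G1), but Ren never turns on.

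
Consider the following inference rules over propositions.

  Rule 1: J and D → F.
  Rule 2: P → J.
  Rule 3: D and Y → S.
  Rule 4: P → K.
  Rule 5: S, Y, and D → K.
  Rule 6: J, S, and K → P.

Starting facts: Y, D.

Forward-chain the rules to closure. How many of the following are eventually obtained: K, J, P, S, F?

2

D and Y hold, so S follows (Rule 3).
S, Y, and D hold, so K follows (Rule 5).
K: reached.
J would need P (Rule 2), but P is never established.
P would need J, S, and K (Rule 6), but J is never established.
S: reached.
F would need J and D (Rule 1), but J is never established.
Reached: K and S — 2 of the 5.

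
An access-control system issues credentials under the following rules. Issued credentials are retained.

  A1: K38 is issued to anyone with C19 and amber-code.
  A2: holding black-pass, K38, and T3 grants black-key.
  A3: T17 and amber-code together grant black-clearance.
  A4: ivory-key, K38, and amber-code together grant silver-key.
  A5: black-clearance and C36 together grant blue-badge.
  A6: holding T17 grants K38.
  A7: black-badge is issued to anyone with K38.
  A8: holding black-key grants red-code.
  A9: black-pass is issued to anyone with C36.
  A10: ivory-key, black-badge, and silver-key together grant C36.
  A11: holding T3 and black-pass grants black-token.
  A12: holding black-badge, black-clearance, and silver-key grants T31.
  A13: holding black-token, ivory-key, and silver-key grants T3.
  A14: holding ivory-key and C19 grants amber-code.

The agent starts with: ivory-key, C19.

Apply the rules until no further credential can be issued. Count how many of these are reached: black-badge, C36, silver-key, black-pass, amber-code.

5

Holding ivory-key and C19 grants amber-code (A14).
Holding C19 and amber-code grants K38 (A1).
Holding K38 grants black-badge (A7).
Holding ivory-key, K38, and amber-code grants silver-key (A4).
Holding ivory-key, black-badge, and silver-key grants C36 (A10).
Holding C36 grants black-pass (A9).
black-badge: reached.
C36: reached.
silver-key: reached.
black-pass: reached.
amber-code: reached.
All 5 are reached.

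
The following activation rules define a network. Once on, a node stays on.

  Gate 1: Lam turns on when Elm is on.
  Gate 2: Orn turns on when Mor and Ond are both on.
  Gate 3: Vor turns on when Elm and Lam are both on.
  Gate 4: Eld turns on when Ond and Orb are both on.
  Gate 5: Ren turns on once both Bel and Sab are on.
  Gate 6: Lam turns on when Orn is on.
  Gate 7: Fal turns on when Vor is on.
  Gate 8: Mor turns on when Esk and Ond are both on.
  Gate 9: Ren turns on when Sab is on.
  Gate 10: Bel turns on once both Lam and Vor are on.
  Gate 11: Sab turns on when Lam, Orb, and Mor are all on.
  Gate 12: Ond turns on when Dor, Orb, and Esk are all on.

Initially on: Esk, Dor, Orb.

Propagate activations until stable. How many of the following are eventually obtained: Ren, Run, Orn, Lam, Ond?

4

Gate 12: Dor, Orb, and Esk on → Ond on.
Esk and Ond are on, so Mor turns on (Gate 8).
Gate 2: Mor and Ond on → Orn on.
Gate 6: Orn on → Lam on.
Gate 11: Lam, Orb, and Mor on → Sab on.
Gate 9: Sab on → Ren on.
Ren: reached.
No rule produces Run, and it is not given.
Orn: reached.
Lam: reached.
Ond: reached.
Reached: Ren, Orn, Lam, and Ond — 4 of the 5.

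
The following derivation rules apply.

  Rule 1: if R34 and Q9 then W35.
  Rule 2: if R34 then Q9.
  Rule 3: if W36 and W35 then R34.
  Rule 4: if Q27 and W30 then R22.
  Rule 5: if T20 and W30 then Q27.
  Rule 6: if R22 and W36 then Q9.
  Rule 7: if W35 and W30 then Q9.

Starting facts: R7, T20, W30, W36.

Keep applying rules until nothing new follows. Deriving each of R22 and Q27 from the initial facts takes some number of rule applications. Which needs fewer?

Q27

Q27: T20 and W30 hold, so Q27 follows (Rule 5). [1 rule application]
R22: From T20 and W30, Rule 5 gives Q27. From Q27 and W30, Rule 4 gives R22. [2 rule applications]
Q27 needs fewer.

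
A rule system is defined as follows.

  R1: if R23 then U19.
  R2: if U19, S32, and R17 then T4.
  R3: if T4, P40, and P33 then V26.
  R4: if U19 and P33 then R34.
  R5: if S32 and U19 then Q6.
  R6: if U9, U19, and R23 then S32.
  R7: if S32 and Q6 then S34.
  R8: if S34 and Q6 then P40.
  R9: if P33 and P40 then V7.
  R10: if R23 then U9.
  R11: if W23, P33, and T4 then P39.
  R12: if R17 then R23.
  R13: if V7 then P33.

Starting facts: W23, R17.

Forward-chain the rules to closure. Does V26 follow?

V26 would need T4, P40, and P33 (R3), but P33 is never established.

No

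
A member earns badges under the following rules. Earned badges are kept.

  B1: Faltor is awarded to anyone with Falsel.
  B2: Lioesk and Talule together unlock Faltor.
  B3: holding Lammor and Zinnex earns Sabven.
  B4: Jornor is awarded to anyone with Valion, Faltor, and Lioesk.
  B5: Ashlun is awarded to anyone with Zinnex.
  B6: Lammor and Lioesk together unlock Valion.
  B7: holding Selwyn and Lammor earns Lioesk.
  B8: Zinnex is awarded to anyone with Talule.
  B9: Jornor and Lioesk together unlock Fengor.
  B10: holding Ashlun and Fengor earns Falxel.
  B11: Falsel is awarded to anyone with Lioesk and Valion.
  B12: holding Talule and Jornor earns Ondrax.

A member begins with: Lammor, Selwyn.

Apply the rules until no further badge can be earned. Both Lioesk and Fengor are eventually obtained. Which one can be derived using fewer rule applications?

Lioesk

Lioesk: With Selwyn and Lammor, Lioesk is earned (B7). [1 rule application]
Fengor: With Selwyn and Lammor, Lioesk is earned (B7). With Lammor and Lioesk, Valion is earned (B6). With Lioesk and Valion, Falsel is earned (B11). With Falsel, Faltor is earned (B1). With Valion, Faltor, and Lioesk, Jornor is earned (B4). With Jornor and Lioesk, Fengor is earned (B9). [6 rule applications]
Lioesk needs fewer.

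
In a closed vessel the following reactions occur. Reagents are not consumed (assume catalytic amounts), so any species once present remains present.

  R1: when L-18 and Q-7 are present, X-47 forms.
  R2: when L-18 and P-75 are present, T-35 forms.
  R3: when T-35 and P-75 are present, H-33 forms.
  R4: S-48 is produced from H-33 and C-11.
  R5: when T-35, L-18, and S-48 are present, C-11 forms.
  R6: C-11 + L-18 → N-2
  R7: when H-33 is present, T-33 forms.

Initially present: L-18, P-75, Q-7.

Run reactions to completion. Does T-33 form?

Yes

L-18 and P-75 present → T-35 forms (R2).
T-35 and P-75 present → H-33 forms (R3).
H-33 present → T-33 forms (R7).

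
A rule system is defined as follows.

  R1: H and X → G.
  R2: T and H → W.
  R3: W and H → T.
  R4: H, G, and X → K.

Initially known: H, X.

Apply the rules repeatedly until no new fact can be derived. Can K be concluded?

H and X hold, so G follows (R1).
H, G, and X hold, so K follows (R4).

Yes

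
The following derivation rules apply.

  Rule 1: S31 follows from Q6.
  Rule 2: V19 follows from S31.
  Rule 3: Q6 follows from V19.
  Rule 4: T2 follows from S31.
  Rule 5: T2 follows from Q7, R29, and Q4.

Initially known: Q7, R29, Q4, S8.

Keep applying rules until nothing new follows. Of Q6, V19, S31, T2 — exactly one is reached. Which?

From Q7, R29, and Q4, Rule 5 gives T2.
V19 would need S31 (Rule 2), but S31 is never established. S31 would need Q6 (Rule 1), but Q6 is never established. Q6 would need V19 (Rule 3), but V19 is never established.

T2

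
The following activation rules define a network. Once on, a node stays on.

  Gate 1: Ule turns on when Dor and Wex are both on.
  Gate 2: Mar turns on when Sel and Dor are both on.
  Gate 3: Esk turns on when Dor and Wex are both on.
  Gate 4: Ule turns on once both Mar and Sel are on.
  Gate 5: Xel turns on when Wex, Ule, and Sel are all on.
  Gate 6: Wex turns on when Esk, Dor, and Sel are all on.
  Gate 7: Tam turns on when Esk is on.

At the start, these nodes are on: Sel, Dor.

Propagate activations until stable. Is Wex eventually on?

No

Wex would need Esk, Dor, and Sel (Gate 6), but Esk never turns on.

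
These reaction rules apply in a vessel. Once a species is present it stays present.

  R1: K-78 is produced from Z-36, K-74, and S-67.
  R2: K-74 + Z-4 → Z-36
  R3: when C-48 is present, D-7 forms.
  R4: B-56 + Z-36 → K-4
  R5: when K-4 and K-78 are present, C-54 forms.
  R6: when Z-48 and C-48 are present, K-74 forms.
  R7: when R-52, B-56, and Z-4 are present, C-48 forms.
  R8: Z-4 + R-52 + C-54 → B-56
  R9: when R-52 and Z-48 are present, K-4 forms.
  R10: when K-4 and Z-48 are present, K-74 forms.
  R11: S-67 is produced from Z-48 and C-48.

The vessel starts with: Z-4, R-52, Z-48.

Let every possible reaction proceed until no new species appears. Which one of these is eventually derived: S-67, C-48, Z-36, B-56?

Z-36

R-52 and Z-48 present → K-4 forms (R9).
K-4 and Z-48 present → K-74 forms (R10).
K-74 and Z-4 present → Z-36 forms (R2).
B-56 would need Z-4, R-52, and C-54 (R8), but C-54 never forms. S-67 would need Z-48 and C-48 (R11), but C-48 never forms. C-48 would need R-52, B-56, and Z-4 (R7), but B-56 never forms.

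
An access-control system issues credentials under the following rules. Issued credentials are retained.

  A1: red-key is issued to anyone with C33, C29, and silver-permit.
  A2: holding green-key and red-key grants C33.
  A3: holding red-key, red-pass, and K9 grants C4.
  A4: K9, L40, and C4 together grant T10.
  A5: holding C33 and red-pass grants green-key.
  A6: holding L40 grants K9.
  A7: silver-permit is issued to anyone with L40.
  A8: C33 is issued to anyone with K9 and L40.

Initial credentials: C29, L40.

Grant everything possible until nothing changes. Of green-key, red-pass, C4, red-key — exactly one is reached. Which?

Holding L40 grants silver-permit (A7).
Holding L40 grants K9 (A6).
Holding K9 and L40 grants C33 (A8).
Holding C33, C29, and silver-permit grants red-key (A1).
green-key would need C33 and red-pass (A5), but red-pass is never granted. C4 would need red-key, red-pass, and K9 (A3), but red-pass is never granted. No rule produces red-pass, and it is not given.

red-key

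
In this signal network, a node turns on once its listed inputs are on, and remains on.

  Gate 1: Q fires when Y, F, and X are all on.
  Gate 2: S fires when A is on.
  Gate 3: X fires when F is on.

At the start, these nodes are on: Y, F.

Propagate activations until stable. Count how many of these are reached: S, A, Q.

Gate 3: F on → X on.
Gate 1: Y, F, and X on → Q on.
S would need A (Gate 2), but A never turns on.
No rule produces A, and it is not given.
Q: reached.
Reached: Q — 1 of the 3.

1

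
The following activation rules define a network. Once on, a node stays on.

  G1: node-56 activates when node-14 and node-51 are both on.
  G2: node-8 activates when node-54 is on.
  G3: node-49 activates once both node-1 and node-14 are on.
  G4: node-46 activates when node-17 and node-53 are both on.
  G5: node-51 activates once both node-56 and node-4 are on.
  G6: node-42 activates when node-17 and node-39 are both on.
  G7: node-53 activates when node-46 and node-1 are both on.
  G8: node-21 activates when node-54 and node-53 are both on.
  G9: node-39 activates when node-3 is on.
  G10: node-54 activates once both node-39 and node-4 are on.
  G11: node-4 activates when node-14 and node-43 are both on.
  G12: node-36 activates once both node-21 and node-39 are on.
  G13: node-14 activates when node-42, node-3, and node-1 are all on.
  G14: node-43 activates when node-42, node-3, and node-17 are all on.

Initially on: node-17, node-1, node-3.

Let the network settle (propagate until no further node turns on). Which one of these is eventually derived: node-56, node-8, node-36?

G9: node-3 on → node-39 on.
node-17 and node-39 are on, so node-42 activates (G6).
node-42, node-3, and node-1 are on, so node-14 activates (G13).
G14: node-42, node-3, and node-17 on → node-43 on.
G11: node-14 and node-43 on → node-4 on.
G10: node-39 and node-4 on → node-54 on.
node-54 is on, so node-8 activates (G2).
node-36 would need node-21 and node-39 (G12), but node-21 never turns on. node-56 would need node-14 and node-51 (G1), but node-51 never turns on.

node-8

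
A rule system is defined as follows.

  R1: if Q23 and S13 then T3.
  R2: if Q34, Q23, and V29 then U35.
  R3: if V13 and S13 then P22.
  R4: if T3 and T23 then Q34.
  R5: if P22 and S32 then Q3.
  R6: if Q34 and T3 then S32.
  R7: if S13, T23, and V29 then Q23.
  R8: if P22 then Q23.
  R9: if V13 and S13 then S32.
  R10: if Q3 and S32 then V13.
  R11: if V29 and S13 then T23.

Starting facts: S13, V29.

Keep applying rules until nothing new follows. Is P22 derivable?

No

P22 would need V13 and S13 (R3), but V13 is never established.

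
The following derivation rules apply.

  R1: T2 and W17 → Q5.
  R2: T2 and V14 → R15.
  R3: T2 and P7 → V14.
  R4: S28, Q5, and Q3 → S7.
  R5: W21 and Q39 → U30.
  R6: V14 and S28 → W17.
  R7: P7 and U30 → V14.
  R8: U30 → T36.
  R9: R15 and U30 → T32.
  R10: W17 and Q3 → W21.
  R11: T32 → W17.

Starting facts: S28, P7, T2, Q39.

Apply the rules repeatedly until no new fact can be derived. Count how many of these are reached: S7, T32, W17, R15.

T2 and P7 hold, so V14 follows (R3).
From V14 and S28, R6 gives W17.
T2 and V14 hold, so R15 follows (R2).
S7 would need S28, Q5, and Q3 (R4), but Q3 is never established.
T32 would need R15 and U30 (R9), but U30 is never established.
W17: reached.
R15: reached.
Reached: W17 and R15 — 2 of the 4.

2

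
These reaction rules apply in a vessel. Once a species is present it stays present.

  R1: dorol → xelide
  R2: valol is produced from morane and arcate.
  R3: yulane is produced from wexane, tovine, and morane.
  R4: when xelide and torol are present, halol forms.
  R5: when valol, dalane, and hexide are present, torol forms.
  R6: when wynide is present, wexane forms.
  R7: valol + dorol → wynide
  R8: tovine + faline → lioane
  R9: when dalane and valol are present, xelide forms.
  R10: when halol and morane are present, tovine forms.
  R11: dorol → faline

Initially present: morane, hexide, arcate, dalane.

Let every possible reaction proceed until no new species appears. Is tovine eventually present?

morane and arcate present → valol forms (R2).
dalane and valol present → xelide forms (R9).
valol, dalane, and hexide present → torol forms (R5).
xelide and torol present → halol forms (R4).
halol and morane present → tovine forms (R10).

Yes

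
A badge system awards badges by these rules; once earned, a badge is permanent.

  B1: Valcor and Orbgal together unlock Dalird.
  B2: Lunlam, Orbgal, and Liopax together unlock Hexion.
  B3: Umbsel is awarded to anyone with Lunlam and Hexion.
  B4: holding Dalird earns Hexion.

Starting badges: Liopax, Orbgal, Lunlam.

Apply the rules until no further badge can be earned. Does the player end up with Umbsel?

Yes

With Lunlam, Orbgal, and Liopax, Hexion is earned (B2).
With Lunlam and Hexion, Umbsel is earned (B3).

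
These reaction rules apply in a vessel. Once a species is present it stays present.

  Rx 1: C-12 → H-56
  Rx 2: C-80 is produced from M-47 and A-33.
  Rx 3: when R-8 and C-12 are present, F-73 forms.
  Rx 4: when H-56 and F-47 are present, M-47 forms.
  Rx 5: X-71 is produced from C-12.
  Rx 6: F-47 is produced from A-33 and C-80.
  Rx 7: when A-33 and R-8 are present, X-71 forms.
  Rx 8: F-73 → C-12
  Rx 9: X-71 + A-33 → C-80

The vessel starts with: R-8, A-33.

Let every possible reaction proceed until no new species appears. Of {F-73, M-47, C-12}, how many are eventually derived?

F-73 would need R-8 and C-12 (Rx 3), but C-12 never forms.
M-47 would need H-56 and F-47 (Rx 4), but H-56 never forms.
C-12 would need F-73 (Rx 8), but F-73 never forms.
None of the 3 are reached.

0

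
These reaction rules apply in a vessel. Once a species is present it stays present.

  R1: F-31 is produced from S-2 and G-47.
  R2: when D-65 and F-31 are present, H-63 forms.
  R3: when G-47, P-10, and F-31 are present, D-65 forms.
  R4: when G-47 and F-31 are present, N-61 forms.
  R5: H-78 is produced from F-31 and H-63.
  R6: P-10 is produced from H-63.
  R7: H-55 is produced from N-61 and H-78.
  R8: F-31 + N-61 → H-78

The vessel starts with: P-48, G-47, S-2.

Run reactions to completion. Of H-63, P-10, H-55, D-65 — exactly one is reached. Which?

H-55

S-2 and G-47 present → F-31 forms (R1).
G-47 and F-31 present → N-61 forms (R4).
F-31 and N-61 present → H-78 forms (R8).
N-61 and H-78 present → H-55 forms (R7).
P-10 would need H-63 (R6), but H-63 never forms. H-63 would need D-65 and F-31 (R2), but D-65 never forms. D-65 would need G-47, P-10, and F-31 (R3), but P-10 never forms.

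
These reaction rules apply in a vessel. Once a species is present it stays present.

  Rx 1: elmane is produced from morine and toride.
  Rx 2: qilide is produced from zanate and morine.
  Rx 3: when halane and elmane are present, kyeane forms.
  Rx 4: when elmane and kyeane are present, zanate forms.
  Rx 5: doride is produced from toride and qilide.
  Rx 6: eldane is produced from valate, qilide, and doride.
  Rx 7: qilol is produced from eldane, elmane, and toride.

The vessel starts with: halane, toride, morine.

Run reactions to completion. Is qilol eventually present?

No

qilol would need eldane, elmane, and toride (Rx 7), but eldane never forms.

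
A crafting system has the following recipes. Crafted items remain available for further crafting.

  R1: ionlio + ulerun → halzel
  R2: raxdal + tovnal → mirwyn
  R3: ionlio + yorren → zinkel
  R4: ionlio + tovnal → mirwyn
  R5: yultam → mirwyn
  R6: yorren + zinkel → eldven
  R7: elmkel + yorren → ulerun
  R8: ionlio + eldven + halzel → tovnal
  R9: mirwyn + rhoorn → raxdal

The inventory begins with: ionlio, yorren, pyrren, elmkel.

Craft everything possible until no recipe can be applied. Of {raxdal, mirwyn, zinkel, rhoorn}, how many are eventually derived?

Using R7, elmkel and yorren make ulerun.
ionlio + yorren → zinkel (R3).
ionlio + ulerun → halzel (R1).
Using R6, yorren and zinkel make eldven.
ionlio + eldven + halzel → tovnal (R8).
ionlio + tovnal → mirwyn (R4).
raxdal would need mirwyn and rhoorn (R9), but rhoorn is never obtained.
mirwyn: reached.
zinkel: reached.
No rule produces rhoorn, and it is not given.
Reached: mirwyn and zinkel — 2 of the 4.

2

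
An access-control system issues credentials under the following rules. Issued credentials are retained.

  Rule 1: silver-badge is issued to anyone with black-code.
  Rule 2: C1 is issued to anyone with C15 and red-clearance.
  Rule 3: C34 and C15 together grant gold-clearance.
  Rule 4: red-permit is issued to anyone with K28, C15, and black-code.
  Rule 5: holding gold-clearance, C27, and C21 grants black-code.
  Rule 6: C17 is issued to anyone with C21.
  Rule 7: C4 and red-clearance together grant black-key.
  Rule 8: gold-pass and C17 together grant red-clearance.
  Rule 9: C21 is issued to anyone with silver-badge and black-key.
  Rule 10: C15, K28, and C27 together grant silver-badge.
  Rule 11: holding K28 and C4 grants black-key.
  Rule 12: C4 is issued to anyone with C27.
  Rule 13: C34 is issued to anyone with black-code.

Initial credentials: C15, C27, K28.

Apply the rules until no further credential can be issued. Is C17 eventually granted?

Yes

Holding C15, K28, and C27 grants silver-badge (Rule 10).
Holding C27 grants C4 (Rule 12).
Holding K28 and C4 grants black-key (Rule 11).
Holding silver-badge and black-key grants C21 (Rule 9).
Holding C21 grants C17 (Rule 6).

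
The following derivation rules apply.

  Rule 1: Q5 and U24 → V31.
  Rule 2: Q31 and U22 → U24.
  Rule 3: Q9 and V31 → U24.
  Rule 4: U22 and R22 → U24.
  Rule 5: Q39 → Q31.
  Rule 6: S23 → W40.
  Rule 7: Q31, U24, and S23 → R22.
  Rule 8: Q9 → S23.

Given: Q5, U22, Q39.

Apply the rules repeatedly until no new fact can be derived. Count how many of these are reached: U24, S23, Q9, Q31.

From Q39, Rule 5 gives Q31.
Q31 and U22 hold, so U24 follows (Rule 2).
U24: reached.
S23 would need Q9 (Rule 8), but Q9 is never established.
No rule produces Q9, and it is not given.
Q31: reached.
Reached: U24 and Q31 — 2 of the 4.

2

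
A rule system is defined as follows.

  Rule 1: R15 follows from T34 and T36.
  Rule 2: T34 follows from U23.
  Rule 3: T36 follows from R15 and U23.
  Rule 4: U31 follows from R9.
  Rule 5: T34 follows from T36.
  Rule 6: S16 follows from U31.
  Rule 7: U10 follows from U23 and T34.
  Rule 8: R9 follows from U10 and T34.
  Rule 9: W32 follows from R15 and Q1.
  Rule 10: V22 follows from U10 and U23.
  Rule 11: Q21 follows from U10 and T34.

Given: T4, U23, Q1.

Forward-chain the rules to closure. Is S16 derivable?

Yes

U23 holds, so T34 follows (Rule 2).
U23 and T34 hold, so U10 follows (Rule 7).
From U10 and T34, Rule 8 gives R9.
R9 holds, so U31 follows (Rule 4).
U31 holds, so S16 follows (Rule 6).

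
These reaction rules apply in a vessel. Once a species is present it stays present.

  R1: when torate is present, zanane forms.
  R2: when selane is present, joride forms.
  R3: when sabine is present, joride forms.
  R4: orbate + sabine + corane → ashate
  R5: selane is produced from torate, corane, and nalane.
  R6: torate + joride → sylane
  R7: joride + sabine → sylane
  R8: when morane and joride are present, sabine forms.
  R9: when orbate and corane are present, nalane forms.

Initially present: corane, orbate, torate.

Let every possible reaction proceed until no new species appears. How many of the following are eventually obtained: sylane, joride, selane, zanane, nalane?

5

orbate and corane present → nalane forms (R9).
torate present → zanane forms (R1).
torate, corane, and nalane present → selane forms (R5).
selane present → joride forms (R2).
torate and joride present → sylane forms (R6).
sylane: reached.
joride: reached.
selane: reached.
zanane: reached.
nalane: reached.
All 5 are reached.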